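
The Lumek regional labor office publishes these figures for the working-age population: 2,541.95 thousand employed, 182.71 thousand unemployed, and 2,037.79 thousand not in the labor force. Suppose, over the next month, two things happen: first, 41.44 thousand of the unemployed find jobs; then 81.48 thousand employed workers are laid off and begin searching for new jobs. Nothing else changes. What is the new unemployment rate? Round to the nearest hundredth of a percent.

Initially, labor force = 2,541.95 + 182.71 = 2,724.66 thousand, so u = 182.71/2,724.66 = 6.71%.
After the first change, unemployed falls and employed rises by 41.44; labor force unchanged → E = 2,583.39, U = 141.27, labor force = 2,724.66 thousand.
After the second change, employed falls and unemployed rises by 81.48; labor force unchanged → E = 2,501.91, U = 222.75, labor force = 2,724.66 thousand.
New unemployment rate = 222.75 / 2,724.66 = 8.18%.

New unemployment rate ≈ 8.18%.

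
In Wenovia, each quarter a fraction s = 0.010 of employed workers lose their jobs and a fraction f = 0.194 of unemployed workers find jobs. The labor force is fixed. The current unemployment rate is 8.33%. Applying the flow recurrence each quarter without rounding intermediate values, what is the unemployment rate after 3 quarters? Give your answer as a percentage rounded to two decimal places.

With a fixed labor force, u_{t+1} = u_t + s·(1−u_t) − f·u_t = u_t·(1−s−f) + s.
Here 1−s−f = 0.796 and s = 0.010.
u_1 = 0.083300 × 0.796 + 0.010 = 0.076307.
u_2 = 0.076307 × 0.796 + 0.010 = 0.070740.
u_3 = 0.070740 × 0.796 + 0.010 = 0.066309.

Unemployment rate after three quarters ≈ 6.63%.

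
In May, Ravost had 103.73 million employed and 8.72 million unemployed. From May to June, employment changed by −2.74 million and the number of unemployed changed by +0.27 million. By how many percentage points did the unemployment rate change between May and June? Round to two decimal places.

May: labor force = 103.73 + 8.72 = 112.45; u = 8.72/112.45 = 7.75%.
June: labor force = 100.99 + 8.99 = 109.98; u = 8.99/109.98 = 8.17%.
Change = 8.17% − 7.75% = +0.42 pp.

The unemployment rate changed by +0.42 percentage points.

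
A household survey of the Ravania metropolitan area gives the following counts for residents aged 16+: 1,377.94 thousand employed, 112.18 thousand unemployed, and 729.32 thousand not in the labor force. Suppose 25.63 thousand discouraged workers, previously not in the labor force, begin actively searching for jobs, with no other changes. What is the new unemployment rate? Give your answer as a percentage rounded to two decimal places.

New unemployment rate ≈ 9.09%.

Initially, labor force = 1,377.94 + 112.18 = 1,490.12 thousand, so u = 112.18/1,490.12 = 7.53%.
After the change, unemployed and labor force both rise by 25.63 → E = 1,377.94, U = 137.81, labor force = 1,515.75 thousand.
New unemployment rate = 137.81 / 1,515.75 = 9.09%.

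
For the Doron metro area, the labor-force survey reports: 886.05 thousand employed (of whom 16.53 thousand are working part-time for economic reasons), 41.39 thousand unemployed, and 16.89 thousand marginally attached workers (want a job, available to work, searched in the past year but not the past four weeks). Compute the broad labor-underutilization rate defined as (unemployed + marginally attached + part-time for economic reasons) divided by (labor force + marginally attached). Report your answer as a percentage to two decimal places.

Labor force = 886.05 + 41.39 = 927.44 thousand.
Numerator = 41.39 + 16.89 + 16.53 = 74.81 thousand.
Denominator = 927.44 + 16.89 = 944.33 thousand.
Broad rate = 74.81 / 944.33 = 7.92%.

Broad underutilization rate ≈ 7.92%.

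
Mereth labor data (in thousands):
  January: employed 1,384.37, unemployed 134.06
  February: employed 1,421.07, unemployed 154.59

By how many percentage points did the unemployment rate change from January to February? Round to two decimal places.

January: labor force = 1,384.37 + 134.06 = 1,518.43; u = 134.06/1,518.43 = 8.83%.
February: labor force = 1,421.07 + 154.59 = 1,575.66; u = 154.59/1,575.66 = 9.81%.
Change = 9.81% − 8.83% = +0.98 pp.

The unemployment rate changed by +0.98 percentage points.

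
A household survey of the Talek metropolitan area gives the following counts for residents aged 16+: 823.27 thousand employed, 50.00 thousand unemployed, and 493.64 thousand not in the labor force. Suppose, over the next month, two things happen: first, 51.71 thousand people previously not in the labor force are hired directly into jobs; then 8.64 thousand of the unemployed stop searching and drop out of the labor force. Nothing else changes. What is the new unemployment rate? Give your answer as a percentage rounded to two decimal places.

New unemployment rate ≈ 4.51%.

Initially, labor force = 823.27 + 50.00 = 873.27 thousand, so u = 50.00/873.27 = 5.73%.
After the first change, employed and labor force both rise by 51.71; unemployed unchanged → E = 874.98, U = 50.00, labor force = 924.98 thousand.
After the second change, unemployed and labor force both fall by 8.64 → E = 874.98, U = 41.36, labor force = 916.34 thousand.
New unemployment rate = 41.36 / 916.34 = 4.51%.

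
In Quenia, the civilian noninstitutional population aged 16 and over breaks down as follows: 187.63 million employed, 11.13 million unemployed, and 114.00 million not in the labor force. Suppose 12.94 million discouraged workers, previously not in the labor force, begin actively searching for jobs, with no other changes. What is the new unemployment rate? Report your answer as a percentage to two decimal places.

New unemployment rate ≈ 11.37%.

Initially, labor force = 187.63 + 11.13 = 198.76 million, so u = 11.13/198.76 = 5.60%.
After the change, unemployed and labor force both rise by 12.94 → E = 187.63, U = 24.07, labor force = 211.70 million.
New unemployment rate = 24.07 / 211.70 = 11.37%.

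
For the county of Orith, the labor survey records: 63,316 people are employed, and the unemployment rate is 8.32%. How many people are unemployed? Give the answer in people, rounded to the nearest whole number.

About 5,746 are unemployed.

Let U be the number unemployed. The labor force is E + U, and U/(E+U) = 0.0832.
So U = 0.0832 × 63,316 / (1 − 0.0832) = 5267.89 / 0.9168 ≈ 5,746.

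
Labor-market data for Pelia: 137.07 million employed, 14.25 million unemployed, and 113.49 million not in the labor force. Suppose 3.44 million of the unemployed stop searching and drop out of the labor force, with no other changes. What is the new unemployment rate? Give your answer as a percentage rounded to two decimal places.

Initially, labor force = 137.07 + 14.25 = 151.32 million, so u = 14.25/151.32 = 9.42%.
After the change, unemployed and labor force both fall by 3.44 → E = 137.07, U = 10.81, labor force = 147.88 million.
New unemployment rate = 10.81 / 147.88 = 7.31%.

New unemployment rate ≈ 7.31%.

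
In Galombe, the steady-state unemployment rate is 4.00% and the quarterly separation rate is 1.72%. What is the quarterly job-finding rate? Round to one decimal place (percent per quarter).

Job-finding rate ≈ 41.3% per quarter.

From u* = s/(s+f): f = s·(1−u)/u.
f = 1.72 × (1 − 0.0400) / 0.0400 = 1.6512 / 0.0400 ≈ 41.3% per quarter.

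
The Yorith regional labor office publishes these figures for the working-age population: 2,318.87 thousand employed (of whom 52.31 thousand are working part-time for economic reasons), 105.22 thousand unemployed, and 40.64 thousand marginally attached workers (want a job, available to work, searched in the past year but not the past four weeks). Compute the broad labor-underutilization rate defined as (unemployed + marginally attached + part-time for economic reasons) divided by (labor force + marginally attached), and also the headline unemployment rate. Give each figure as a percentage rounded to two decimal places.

Labor force = 2,318.87 + 105.22 = 2,424.09 thousand.
Numerator = 105.22 + 40.64 + 52.31 = 198.17 thousand.
Denominator = 2,424.09 + 40.64 = 2,464.73 thousand.
Broad rate = 198.17 / 2,464.73 = 8.04%.
Headline unemployment rate = 105.22 / 2,424.09 = 4.34%.

Broad underutilization rate ≈ 8.04%; headline unemployment rate ≈ 4.34%.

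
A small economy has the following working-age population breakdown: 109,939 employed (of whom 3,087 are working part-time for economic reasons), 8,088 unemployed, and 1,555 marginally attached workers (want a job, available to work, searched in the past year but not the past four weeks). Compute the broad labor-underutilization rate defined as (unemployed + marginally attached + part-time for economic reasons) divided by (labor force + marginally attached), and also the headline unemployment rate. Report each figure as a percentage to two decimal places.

Broad underutilization rate ≈ 10.65%; headline unemployment rate ≈ 6.85%.

Labor force = 109,939 + 8,088 = 118,027.
Numerator = 8,088 + 1,555 + 3,087 = 12,730.
Denominator = 118,027 + 1,555 = 119,582.
Broad rate = 12,730 / 119,582 = 10.65%.
Headline unemployment rate = 8,088 / 118,027 = 6.85%.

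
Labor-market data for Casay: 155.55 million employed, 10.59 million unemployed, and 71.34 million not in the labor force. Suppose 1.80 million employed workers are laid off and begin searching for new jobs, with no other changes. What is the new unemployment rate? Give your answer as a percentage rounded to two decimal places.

New unemployment rate ≈ 7.46%.

Initially, labor force = 155.55 + 10.59 = 166.14 million, so u = 10.59/166.14 = 6.37%.
After the change, employed falls and unemployed rises by 1.80; labor force unchanged → E = 153.75, U = 12.39, labor force = 166.14 million.
New unemployment rate = 12.39 / 166.14 = 7.46%.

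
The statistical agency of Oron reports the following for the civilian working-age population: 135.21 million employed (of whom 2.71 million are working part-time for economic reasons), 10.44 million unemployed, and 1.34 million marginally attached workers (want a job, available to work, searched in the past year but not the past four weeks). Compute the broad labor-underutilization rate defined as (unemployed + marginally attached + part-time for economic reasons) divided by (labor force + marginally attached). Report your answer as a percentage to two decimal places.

Broad underutilization rate ≈ 9.86%.

Labor force = 135.21 + 10.44 = 145.65 million.
Numerator = 10.44 + 1.34 + 2.71 = 14.49 million.
Denominator = 145.65 + 1.34 = 146.99 million.
Broad rate = 14.49 / 146.99 = 9.86%.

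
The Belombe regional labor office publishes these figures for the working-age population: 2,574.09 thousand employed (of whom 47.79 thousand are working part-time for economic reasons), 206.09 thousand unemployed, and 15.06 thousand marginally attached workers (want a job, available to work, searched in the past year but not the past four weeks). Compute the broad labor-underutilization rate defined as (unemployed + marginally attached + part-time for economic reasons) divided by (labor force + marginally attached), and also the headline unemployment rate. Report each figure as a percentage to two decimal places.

Broad underutilization rate ≈ 9.62%; headline unemployment rate ≈ 7.41%.

Labor force = 2,574.09 + 206.09 = 2,780.18 thousand.
Numerator = 206.09 + 15.06 + 47.79 = 268.94 thousand.
Denominator = 2,780.18 + 15.06 = 2,795.24 thousand.
Broad rate = 268.94 / 2,795.24 = 9.62%.
Headline unemployment rate = 206.09 / 2,780.18 = 7.41%.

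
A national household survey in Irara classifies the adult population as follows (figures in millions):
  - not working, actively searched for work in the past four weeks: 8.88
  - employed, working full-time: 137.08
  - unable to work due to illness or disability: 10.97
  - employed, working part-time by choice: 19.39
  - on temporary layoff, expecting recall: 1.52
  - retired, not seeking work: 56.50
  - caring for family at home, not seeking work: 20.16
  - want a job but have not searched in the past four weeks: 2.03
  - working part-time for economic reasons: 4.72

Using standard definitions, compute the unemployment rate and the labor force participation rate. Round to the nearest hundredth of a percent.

Unemployment rate ≈ 6.06%; labor force participation rate ≈ 65.68%.

Employed = 137.08 + 19.39 + 4.72 = 161.19 million (anyone who worked, including part-time for economic reasons, counts as employed).
Unemployed = 8.88 + 1.52 = 10.40 million (jobless and actively searching, or on temporary layoff).
Labor force = 161.19 + 10.40 = 171.59 million.
Not in labor force = 10.97 + 56.50 + 20.16 + 2.03 = 89.66 million (those not working and not actively searching are outside the labor force — including those who want a job but have given up searching).
Civilian working-age population = 171.59 + 89.66 = 261.25 million.
Unemployment rate = 10.40 / 171.59 = 6.06%.
Labor force participation rate = 171.59 / 261.25 = 65.68%.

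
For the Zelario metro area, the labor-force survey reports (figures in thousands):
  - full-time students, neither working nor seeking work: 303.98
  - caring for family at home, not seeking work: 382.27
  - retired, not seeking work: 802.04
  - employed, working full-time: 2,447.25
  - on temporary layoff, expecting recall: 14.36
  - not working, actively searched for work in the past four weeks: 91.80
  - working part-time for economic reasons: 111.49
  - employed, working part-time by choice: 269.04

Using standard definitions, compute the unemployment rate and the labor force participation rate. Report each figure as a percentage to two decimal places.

Unemployment rate ≈ 3.62%; labor force participation rate ≈ 66.35%.

Employed = 2,447.25 + 111.49 + 269.04 = 2,827.78 thousand (anyone who worked, including part-time for economic reasons, counts as employed).
Unemployed = 14.36 + 91.80 = 106.16 thousand (jobless and actively searching, or on temporary layoff).
Labor force = 2,827.78 + 106.16 = 2,933.94 thousand.
Not in labor force = 303.98 + 382.27 + 802.04 = 1,488.29 thousand (those not working and not actively searching are outside the labor force).
Civilian working-age population = 2,933.94 + 1,488.29 = 4,422.23 thousand.
Unemployment rate = 106.16 / 2,933.94 = 3.62%.
Labor force participation rate = 2,933.94 / 4,422.23 = 66.35%.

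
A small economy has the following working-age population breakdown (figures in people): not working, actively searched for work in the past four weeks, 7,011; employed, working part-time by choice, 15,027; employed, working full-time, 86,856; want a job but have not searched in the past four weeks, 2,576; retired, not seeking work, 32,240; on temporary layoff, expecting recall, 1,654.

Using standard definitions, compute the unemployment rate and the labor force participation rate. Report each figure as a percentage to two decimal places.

Employed = 15,027 + 86,856 = 101,883.
Unemployed = 7,011 + 1,654 = 8,665 (jobless and actively searching, or on temporary layoff).
Labor force = 101,883 + 8,665 = 110,548.
Not in labor force = 2,576 + 32,240 = 34,816 (those not working and not actively searching are outside the labor force — including those who want a job but have given up searching).
Civilian working-age population = 110,548 + 34,816 = 145,364.
Unemployment rate = 8,665 / 110,548 = 7.84%.
Labor force participation rate = 110,548 / 145,364 = 76.05%.

Unemployment rate ≈ 7.84%; labor force participation rate ≈ 76.05%.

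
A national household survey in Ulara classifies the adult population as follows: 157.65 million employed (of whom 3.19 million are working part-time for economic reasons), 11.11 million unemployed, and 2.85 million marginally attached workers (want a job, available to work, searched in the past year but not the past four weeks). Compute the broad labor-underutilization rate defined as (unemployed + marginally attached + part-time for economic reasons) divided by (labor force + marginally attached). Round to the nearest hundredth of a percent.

Broad underutilization rate ≈ 9.99%.

Labor force = 157.65 + 11.11 = 168.76 million.
Numerator = 11.11 + 2.85 + 3.19 = 17.15 million.
Denominator = 168.76 + 2.85 = 171.61 million.
Broad rate = 17.15 / 171.61 = 9.99%.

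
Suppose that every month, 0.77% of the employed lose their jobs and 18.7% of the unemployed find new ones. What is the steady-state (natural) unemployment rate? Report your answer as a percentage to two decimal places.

At steady state the flows balance: s·E = f·U, so U/(E+U) = s/(s+f).
u* = 0.77 / (0.77 + 18.7) = 0.77 / 19.47 = 3.95%.

Steady-state unemployment rate ≈ 3.95%.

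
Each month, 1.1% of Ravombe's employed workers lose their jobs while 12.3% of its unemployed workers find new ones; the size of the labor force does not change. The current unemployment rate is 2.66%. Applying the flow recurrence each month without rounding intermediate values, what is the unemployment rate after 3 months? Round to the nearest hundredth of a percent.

With a fixed labor force, u_{t+1} = u_t + s·(1−u_t) − f·u_t = u_t·(1−s−f) + s.
Here 1−s−f = 0.866 and s = 0.011.
u_1 = 0.026600 × 0.866 + 0.011 = 0.034036.
u_2 = 0.034036 × 0.866 + 0.011 = 0.040475.
u_3 = 0.040475 × 0.866 + 0.011 = 0.046051.

Unemployment rate after three months ≈ 4.61%.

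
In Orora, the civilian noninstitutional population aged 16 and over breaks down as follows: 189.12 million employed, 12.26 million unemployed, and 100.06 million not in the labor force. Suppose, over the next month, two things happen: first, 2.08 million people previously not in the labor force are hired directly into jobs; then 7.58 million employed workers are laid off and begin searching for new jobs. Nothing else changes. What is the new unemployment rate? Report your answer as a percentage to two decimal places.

Initially, labor force = 189.12 + 12.26 = 201.38 million, so u = 12.26/201.38 = 6.09%.
After the first change, employed and labor force both rise by 2.08; unemployed unchanged → E = 191.20, U = 12.26, labor force = 203.46 million.
After the second change, employed falls and unemployed rises by 7.58; labor force unchanged → E = 183.62, U = 19.84, labor force = 203.46 million.
New unemployment rate = 19.84 / 203.46 = 9.75%.

New unemployment rate ≈ 9.75%.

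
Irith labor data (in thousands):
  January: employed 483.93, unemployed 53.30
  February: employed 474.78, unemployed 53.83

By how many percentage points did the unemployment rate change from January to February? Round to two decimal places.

January: labor force = 483.93 + 53.30 = 537.23; u = 53.30/537.23 = 9.92%.
February: labor force = 474.78 + 53.83 = 528.61; u = 53.83/528.61 = 10.18%.
Change = 10.18% − 9.92% = +0.26 pp.

The unemployment rate changed by +0.26 percentage points.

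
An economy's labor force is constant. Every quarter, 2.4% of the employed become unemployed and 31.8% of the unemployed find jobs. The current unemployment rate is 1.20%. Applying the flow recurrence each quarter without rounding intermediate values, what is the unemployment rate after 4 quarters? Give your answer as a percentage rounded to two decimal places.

Unemployment rate after four quarters ≈ 5.93%.

With a fixed labor force, u_{t+1} = u_t + s·(1−u_t) − f·u_t = u_t·(1−s−f) + s.
Here 1−s−f = 0.658 and s = 0.024.
u_1 = 0.012000 × 0.658 + 0.024 = 0.031896.
u_2 = 0.031896 × 0.658 + 0.024 = 0.044988.
u_3 = 0.044988 × 0.658 + 0.024 = 0.053602.
u_4 = 0.053602 × 0.658 + 0.024 = 0.059270.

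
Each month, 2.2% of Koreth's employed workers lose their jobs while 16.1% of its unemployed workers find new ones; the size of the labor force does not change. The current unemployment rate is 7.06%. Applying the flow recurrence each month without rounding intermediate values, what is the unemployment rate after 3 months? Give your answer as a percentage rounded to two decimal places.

Unemployment rate after three months ≈ 9.32%.

With a fixed labor force, u_{t+1} = u_t + s·(1−u_t) − f·u_t = u_t·(1−s−f) + s.
Here 1−s−f = 0.817 and s = 0.022.
u_1 = 0.070600 × 0.817 + 0.022 = 0.079680.
u_2 = 0.079680 × 0.817 + 0.022 = 0.087099.
u_3 = 0.087099 × 0.817 + 0.022 = 0.093160.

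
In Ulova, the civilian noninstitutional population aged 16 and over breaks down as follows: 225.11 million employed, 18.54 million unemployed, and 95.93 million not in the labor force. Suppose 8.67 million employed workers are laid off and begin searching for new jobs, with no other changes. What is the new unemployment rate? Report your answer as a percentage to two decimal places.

Initially, labor force = 225.11 + 18.54 = 243.65 million, so u = 18.54/243.65 = 7.61%.
After the change, employed falls and unemployed rises by 8.67; labor force unchanged → E = 216.44, U = 27.21, labor force = 243.65 million.
New unemployment rate = 27.21 / 243.65 = 11.17%.

New unemployment rate ≈ 11.17%.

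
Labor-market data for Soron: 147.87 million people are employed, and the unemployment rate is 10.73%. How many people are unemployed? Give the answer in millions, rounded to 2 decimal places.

Let U be the number unemployed. The labor force is E + U, and U/(E+U) = 0.1073.
So U = 0.1073 × 147.87 / (1 − 0.1073) = 15.8665 / 0.8927 ≈ 17.77 million.

About 17.77 million are unemployed.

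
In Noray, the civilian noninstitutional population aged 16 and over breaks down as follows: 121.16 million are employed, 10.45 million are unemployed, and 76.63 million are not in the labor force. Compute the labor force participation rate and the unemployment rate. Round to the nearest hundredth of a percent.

Labor force = employed + unemployed = 121.16 + 10.45 = 131.61 million.
Working-age population = 131.61 + 76.63 = 208.24 million.
Unemployment rate = 10.45 / 131.61 = 7.94%.
Labor force participation rate = 131.61 / 208.24 = 63.20%.

Labor force participation rate ≈ 63.20%; unemployment rate ≈ 7.94%.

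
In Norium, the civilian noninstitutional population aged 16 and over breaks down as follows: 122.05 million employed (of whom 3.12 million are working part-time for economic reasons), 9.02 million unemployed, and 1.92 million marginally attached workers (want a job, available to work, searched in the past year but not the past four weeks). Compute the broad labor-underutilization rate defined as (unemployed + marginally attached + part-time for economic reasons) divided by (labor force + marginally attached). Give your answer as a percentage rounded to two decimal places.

Labor force = 122.05 + 9.02 = 131.07 million.
Numerator = 9.02 + 1.92 + 3.12 = 14.06 million.
Denominator = 131.07 + 1.92 = 132.99 million.
Broad rate = 14.06 / 132.99 = 10.57%.

Broad underutilization rate ≈ 10.57%.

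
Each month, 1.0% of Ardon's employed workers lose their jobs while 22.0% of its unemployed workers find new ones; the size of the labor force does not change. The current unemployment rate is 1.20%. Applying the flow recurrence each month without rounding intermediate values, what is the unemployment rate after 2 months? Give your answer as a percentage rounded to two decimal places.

Unemployment rate after two months ≈ 2.48%.

With a fixed labor force, u_{t+1} = u_t + s·(1−u_t) − f·u_t = u_t·(1−s−f) + s.
Here 1−s−f = 0.770 and s = 0.010.
u_1 = 0.012000 × 0.770 + 0.010 = 0.019240.
u_2 = 0.019240 × 0.770 + 0.010 = 0.024815.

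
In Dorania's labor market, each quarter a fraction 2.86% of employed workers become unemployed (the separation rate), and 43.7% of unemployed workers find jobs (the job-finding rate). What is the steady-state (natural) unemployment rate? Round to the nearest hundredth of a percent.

Steady-state unemployment rate ≈ 6.14%.

At steady state the flows balance: s·E = f·U, so U/(E+U) = s/(s+f).
u* = 2.86 / (2.86 + 43.7) = 2.86 / 46.56 = 6.14%.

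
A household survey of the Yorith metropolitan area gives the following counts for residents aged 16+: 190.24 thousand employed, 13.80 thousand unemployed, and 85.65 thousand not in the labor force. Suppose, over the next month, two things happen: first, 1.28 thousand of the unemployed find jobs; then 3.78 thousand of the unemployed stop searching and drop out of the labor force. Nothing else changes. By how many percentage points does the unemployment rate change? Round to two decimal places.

The unemployment rate changes by −2.40 percentage points.

Initially, labor force = 190.24 + 13.80 = 204.04 thousand, so u = 13.80/204.04 = 6.76%.
After the first change, unemployed falls and employed rises by 1.28; labor force unchanged → E = 191.52, U = 12.52, labor force = 204.04 thousand.
After the second change, unemployed and labor force both fall by 3.78 → E = 191.52, U = 8.74, labor force = 200.26 thousand.
New unemployment rate = 8.74 / 200.26 = 4.36%.
Change = 4.36% − 6.76% = −2.40 percentage points.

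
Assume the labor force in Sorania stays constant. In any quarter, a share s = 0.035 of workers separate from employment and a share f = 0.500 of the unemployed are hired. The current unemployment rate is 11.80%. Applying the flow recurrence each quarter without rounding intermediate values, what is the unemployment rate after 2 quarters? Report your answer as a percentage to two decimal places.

With a fixed labor force, u_{t+1} = u_t + s·(1−u_t) − f·u_t = u_t·(1−s−f) + s.
Here 1−s−f = 0.465 and s = 0.035.
u_1 = 0.118000 × 0.465 + 0.035 = 0.089870.
u_2 = 0.089870 × 0.465 + 0.035 = 0.076790.

Unemployment rate after two quarters ≈ 7.68%.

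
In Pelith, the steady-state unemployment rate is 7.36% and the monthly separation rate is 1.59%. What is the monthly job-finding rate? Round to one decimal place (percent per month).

From u* = s/(s+f): f = s·(1−u)/u.
f = 1.59 × (1 − 0.0736) / 0.0736 = 1.4730 / 0.0736 ≈ 20.0% per month.

Job-finding rate ≈ 20.0% per month.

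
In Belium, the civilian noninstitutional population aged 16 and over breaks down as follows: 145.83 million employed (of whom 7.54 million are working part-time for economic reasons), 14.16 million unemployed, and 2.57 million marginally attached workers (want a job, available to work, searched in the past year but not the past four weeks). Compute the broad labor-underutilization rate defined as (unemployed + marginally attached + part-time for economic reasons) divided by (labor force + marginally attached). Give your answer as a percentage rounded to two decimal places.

Labor force = 145.83 + 14.16 = 159.99 million.
Numerator = 14.16 + 2.57 + 7.54 = 24.27 million.
Denominator = 159.99 + 2.57 = 162.56 million.
Broad rate = 24.27 / 162.56 = 14.93%.

Broad underutilization rate ≈ 14.93%.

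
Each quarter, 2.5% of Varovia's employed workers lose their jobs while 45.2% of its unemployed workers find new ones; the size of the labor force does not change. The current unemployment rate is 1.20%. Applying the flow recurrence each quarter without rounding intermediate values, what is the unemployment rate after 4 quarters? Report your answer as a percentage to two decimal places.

Unemployment rate after four quarters ≈ 4.94%.

With a fixed labor force, u_{t+1} = u_t + s·(1−u_t) − f·u_t = u_t·(1−s−f) + s.
Here 1−s−f = 0.523 and s = 0.025.
u_1 = 0.012000 × 0.523 + 0.025 = 0.031276.
u_2 = 0.031276 × 0.523 + 0.025 = 0.041357.
u_3 = 0.041357 × 0.523 + 0.025 = 0.046630.
u_4 = 0.046630 × 0.523 + 0.025 = 0.049387.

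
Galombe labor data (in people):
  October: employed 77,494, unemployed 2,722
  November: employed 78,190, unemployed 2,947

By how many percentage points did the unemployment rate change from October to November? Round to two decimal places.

October: labor force = 77,494 + 2,722 = 80,216; u = 2,722/80,216 = 3.39%.
November: labor force = 78,190 + 2,947 = 81,137; u = 2,947/81,137 = 3.63%.
Change = 3.63% − 3.39% = +0.24 pp.

The unemployment rate changed by +0.24 percentage points.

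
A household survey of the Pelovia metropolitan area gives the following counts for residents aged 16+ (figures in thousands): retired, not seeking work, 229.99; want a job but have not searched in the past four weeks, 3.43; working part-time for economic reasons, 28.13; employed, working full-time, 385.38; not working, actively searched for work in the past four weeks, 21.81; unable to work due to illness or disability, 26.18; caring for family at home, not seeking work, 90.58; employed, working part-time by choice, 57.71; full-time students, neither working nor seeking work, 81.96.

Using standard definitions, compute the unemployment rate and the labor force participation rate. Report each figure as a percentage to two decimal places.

Employed = 28.13 + 385.38 + 57.71 = 471.22 thousand (anyone who worked, including part-time for economic reasons, counts as employed).
Unemployed = 21.81 thousand.
Labor force = 471.22 + 21.81 = 493.03 thousand.
Not in labor force = 229.99 + 3.43 + 26.18 + 90.58 + 81.96 = 432.14 thousand (those not working and not actively searching are outside the labor force — including those who want a job but have given up searching).
Civilian working-age population = 493.03 + 432.14 = 925.17 thousand.
Unemployment rate = 21.81 / 493.03 = 4.42%.
Labor force participation rate = 493.03 / 925.17 = 53.29%.

Unemployment rate ≈ 4.42%; labor force participation rate ≈ 53.29%.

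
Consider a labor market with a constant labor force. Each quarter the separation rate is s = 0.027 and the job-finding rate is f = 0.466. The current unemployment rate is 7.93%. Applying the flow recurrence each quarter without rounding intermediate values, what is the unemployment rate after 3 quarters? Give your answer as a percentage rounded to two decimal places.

With a fixed labor force, u_{t+1} = u_t + s·(1−u_t) − f·u_t = u_t·(1−s−f) + s.
Here 1−s−f = 0.507 and s = 0.027.
u_1 = 0.079300 × 0.507 + 0.027 = 0.067205.
u_2 = 0.067205 × 0.507 + 0.027 = 0.061073.
u_3 = 0.061073 × 0.507 + 0.027 = 0.057964.

Unemployment rate after three quarters ≈ 5.80%.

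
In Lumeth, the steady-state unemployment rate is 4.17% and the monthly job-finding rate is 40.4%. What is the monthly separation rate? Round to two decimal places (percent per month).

Separation rate ≈ 1.76% per month.

From u* = s/(s+f): s = u·f/(1−u).
s = 0.0417 × 40.4 / (1 − 0.0417) = 1.6847 / 0.9583 ≈ 1.76% per month.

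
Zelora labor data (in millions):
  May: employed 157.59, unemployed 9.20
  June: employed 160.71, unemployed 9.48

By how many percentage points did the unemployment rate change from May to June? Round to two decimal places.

The unemployment rate changed by +0.05 percentage points.

May: labor force = 157.59 + 9.20 = 166.79; u = 9.20/166.79 = 5.52%.
June: labor force = 160.71 + 9.48 = 170.19; u = 9.48/170.19 = 5.57%.
Change = 5.57% − 5.52% = +0.05 pp.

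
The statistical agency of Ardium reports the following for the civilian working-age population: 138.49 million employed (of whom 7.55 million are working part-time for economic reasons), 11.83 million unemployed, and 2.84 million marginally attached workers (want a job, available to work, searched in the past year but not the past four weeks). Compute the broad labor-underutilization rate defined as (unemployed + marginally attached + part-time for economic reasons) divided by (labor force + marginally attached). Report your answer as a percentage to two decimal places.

Broad underutilization rate ≈ 14.51%.

Labor force = 138.49 + 11.83 = 150.32 million.
Numerator = 11.83 + 2.84 + 7.55 = 22.22 million.
Denominator = 150.32 + 2.84 = 153.16 million.
Broad rate = 22.22 / 153.16 = 14.51%.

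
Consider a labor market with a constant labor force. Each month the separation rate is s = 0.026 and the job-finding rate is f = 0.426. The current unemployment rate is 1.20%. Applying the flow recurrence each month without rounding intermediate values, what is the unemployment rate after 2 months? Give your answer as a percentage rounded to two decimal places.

Unemployment rate after two months ≈ 4.39%.

With a fixed labor force, u_{t+1} = u_t + s·(1−u_t) − f·u_t = u_t·(1−s−f) + s.
Here 1−s−f = 0.548 and s = 0.026.
u_1 = 0.012000 × 0.548 + 0.026 = 0.032576.
u_2 = 0.032576 × 0.548 + 0.026 = 0.043852.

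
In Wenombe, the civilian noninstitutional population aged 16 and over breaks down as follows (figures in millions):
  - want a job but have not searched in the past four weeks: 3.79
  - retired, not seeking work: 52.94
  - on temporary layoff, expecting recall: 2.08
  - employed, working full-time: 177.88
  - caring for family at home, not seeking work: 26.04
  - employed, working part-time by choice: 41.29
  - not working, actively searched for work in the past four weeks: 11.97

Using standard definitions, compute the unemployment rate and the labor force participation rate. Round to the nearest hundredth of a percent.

Unemployment rate ≈ 6.02%; labor force participation rate ≈ 73.81%.

Employed = 177.88 + 41.29 = 219.17 million.
Unemployed = 2.08 + 11.97 = 14.05 million (jobless and actively searching, or on temporary layoff).
Labor force = 219.17 + 14.05 = 233.22 million.
Not in labor force = 3.79 + 52.94 + 26.04 = 82.77 million (those not working and not actively searching are outside the labor force — including those who want a job but have given up searching).
Civilian working-age population = 233.22 + 82.77 = 315.99 million.
Unemployment rate = 14.05 / 233.22 = 6.02%.
Labor force participation rate = 233.22 / 315.99 = 73.81%.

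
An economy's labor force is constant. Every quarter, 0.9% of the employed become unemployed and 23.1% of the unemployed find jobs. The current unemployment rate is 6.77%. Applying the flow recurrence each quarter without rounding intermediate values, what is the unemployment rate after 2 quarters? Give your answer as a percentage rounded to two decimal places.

With a fixed labor force, u_{t+1} = u_t + s·(1−u_t) − f·u_t = u_t·(1−s−f) + s.
Here 1−s−f = 0.760 and s = 0.009.
u_1 = 0.067700 × 0.760 + 0.009 = 0.060452.
u_2 = 0.060452 × 0.760 + 0.009 = 0.054944.

Unemployment rate after two quarters ≈ 5.49%.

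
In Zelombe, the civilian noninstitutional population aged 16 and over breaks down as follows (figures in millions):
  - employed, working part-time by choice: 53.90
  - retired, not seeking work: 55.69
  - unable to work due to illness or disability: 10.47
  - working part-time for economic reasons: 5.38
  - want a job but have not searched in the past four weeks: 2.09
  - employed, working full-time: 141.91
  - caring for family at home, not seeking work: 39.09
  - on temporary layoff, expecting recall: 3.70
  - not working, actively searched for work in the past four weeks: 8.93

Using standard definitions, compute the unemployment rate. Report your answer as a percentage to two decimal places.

Employed = 53.90 + 5.38 + 141.91 = 201.19 million (anyone who worked, including part-time for economic reasons, counts as employed).
Unemployed = 3.70 + 8.93 = 12.63 million (jobless and actively searching, or on temporary layoff).
Labor force = 201.19 + 12.63 = 213.82 million.
Unemployment rate = 12.63 / 213.82 = 5.91%.

Unemployment rate ≈ 5.91%.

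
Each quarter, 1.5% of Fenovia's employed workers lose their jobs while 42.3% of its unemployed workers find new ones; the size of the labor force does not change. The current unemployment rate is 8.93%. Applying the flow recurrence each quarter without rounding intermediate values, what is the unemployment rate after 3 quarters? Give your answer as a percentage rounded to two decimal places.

Unemployment rate after three quarters ≈ 4.40%.

With a fixed labor force, u_{t+1} = u_t + s·(1−u_t) − f·u_t = u_t·(1−s−f) + s.
Here 1−s−f = 0.562 and s = 0.015.
u_1 = 0.089300 × 0.562 + 0.015 = 0.065187.
u_2 = 0.065187 × 0.562 + 0.015 = 0.051635.
u_3 = 0.051635 × 0.562 + 0.015 = 0.044019.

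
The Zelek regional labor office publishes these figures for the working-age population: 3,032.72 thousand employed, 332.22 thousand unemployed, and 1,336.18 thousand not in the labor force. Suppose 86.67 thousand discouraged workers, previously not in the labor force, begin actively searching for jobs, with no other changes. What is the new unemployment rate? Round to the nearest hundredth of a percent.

New unemployment rate ≈ 12.14%.

Initially, labor force = 3,032.72 + 332.22 = 3,364.94 thousand, so u = 332.22/3,364.94 = 9.87%.
After the change, unemployed and labor force both rise by 86.67 → E = 3,032.72, U = 418.89, labor force = 3,451.61 thousand.
New unemployment rate = 418.89 / 3,451.61 = 12.14%.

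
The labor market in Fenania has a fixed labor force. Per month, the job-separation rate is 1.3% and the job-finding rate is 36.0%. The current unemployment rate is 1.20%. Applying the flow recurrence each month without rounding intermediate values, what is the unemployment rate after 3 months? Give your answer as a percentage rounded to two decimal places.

Unemployment rate after three months ≈ 2.92%.

With a fixed labor force, u_{t+1} = u_t + s·(1−u_t) − f·u_t = u_t·(1−s−f) + s.
Here 1−s−f = 0.627 and s = 0.013.
u_1 = 0.012000 × 0.627 + 0.013 = 0.020524.
u_2 = 0.020524 × 0.627 + 0.013 = 0.025869.
u_3 = 0.025869 × 0.627 + 0.013 = 0.029220.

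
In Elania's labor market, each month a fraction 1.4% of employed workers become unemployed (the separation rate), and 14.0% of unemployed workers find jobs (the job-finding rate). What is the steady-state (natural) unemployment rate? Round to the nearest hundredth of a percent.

Steady-state unemployment rate ≈ 9.09%.

At steady state the flows balance: s·E = f·U, so U/(E+U) = s/(s+f).
u* = 1.4 / (1.4 + 14.0) = 1.4 / 15.40 = 9.09%.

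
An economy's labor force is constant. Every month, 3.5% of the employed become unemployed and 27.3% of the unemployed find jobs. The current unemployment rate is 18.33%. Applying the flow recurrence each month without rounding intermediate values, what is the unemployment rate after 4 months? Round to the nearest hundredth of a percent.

With a fixed labor force, u_{t+1} = u_t + s·(1−u_t) − f·u_t = u_t·(1−s−f) + s.
Here 1−s−f = 0.692 and s = 0.035.
u_1 = 0.183300 × 0.692 + 0.035 = 0.161844.
u_2 = 0.161844 × 0.692 + 0.035 = 0.146996.
u_3 = 0.146996 × 0.692 + 0.035 = 0.136721.
u_4 = 0.136721 × 0.692 + 0.035 = 0.129611.

Unemployment rate after four months ≈ 12.96%.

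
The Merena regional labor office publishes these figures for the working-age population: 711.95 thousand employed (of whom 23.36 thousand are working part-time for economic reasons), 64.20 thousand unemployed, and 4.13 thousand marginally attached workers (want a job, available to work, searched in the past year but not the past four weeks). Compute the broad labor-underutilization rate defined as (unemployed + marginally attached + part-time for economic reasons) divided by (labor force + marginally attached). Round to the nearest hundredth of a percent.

Broad underutilization rate ≈ 11.75%.

Labor force = 711.95 + 64.20 = 776.15 thousand.
Numerator = 64.20 + 4.13 + 23.36 = 91.69 thousand.
Denominator = 776.15 + 4.13 = 780.28 thousand.
Broad rate = 91.69 / 780.28 = 11.75%.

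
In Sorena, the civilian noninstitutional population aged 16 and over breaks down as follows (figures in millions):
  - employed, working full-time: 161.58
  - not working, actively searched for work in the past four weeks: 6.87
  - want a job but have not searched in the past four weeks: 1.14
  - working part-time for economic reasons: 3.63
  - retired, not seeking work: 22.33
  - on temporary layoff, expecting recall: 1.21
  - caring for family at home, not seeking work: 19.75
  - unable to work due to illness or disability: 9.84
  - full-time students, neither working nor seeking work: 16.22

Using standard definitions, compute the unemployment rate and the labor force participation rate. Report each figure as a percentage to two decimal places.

Unemployment rate ≈ 4.66%; labor force participation rate ≈ 71.44%.

Employed = 161.58 + 3.63 = 165.21 million (anyone who worked, including part-time for economic reasons, counts as employed).
Unemployed = 6.87 + 1.21 = 8.08 million (jobless and actively searching, or on temporary layoff).
Labor force = 165.21 + 8.08 = 173.29 million.
Not in labor force = 1.14 + 22.33 + 19.75 + 9.84 + 16.22 = 69.28 million (those not working and not actively searching are outside the labor force — including those who want a job but have given up searching).
Civilian working-age population = 173.29 + 69.28 = 242.57 million.
Unemployment rate = 8.08 / 173.29 = 4.66%.
Labor force participation rate = 173.29 / 242.57 = 71.44%.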